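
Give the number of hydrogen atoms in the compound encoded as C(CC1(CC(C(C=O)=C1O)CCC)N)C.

Hydrogens are implicit in SMILES; fill each atom to its normal valence:
  5 × C: 2 H each → 10
  3 × C: no H
  2 × C: 3 H each → 6
  2 × C: 1 H each → 2
  1 × N: 2 H
  1 × O: 1 H
  1 × O: no H
  Total hydrogens = 21.

21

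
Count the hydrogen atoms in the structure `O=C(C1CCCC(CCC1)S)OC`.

18

Hydrogens are implicit in SMILES; fill each atom to its normal valence:
  6 × C: 2 H each → 12
  2 × C: 1 H each → 2
  2 × O: no H
  1 × C: 3 H
  1 × C: no H
  1 × S: 1 H
  Total hydrogens = 18.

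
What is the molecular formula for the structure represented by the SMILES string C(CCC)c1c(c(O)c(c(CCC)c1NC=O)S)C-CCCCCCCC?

C23H39NO2S

Heavy atoms from the SMILES: 23 C, 1 N, 2 O, 1 S.
Implicit hydrogens by atom environment:
  13 × C: 2 H each → 26
  6 × C (aromatic): no H
  3 × C: 3 H each → 9
  1 × C: 1 H
  1 × N: 1 H
  1 × O: 1 H
  1 × O: no H
  1 × S: 1 H
  Total hydrogens = 39.
Molecular formula: C23H39NO2S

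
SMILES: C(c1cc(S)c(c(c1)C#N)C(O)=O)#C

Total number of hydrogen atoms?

5

Hydrogens are implicit in SMILES; fill each atom to its normal valence:
  4 × C (aromatic): no H
  3 × C: no H
  2 × C (aromatic): 1 H each → 2
  1 × C: 1 H
  1 × N: no H
  1 × O: 1 H
  1 × O: no H
  1 × S: 1 H
  Total hydrogens = 5.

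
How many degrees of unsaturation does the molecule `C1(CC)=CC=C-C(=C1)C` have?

4

Molecular formula from the SMILES: C9H12.
DoU = (2C + 2 + N − H − X)/2 = (2·9 + 2 + 0 − 12 − 0)/2 = 8/2 = 4.
(Structurally: 1 ring(s) + 3 π bond(s) = 4.)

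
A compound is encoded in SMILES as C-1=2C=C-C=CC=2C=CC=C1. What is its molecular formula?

C10H8

Heavy atoms from the SMILES: 10 C.
Implicit hydrogens by atom environment:
  8 × C (aromatic): 1 H each → 8
  2 × C (aromatic): no H
  Total hydrogens = 8.
Molecular formula: C10H8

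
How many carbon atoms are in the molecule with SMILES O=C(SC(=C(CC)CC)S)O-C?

The symbol for carbon appears 8 times in the SMILES.

8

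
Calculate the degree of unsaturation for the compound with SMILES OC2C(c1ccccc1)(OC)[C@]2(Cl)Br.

Molecular formula from the SMILES: C10H10BrClO2.
DoU = (2C + 2 + N − H − X)/2 = (2·10 + 2 + 0 − 10 − 2)/2 = 10/2 = 5.
(Structurally: 2 ring(s) + 3 π bond(s) = 5.)

5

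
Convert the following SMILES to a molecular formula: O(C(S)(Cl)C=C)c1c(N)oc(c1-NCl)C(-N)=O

Heavy atoms from the SMILES: 8 C, 2 Cl, 3 N, 3 O, 1 S.
Implicit hydrogens by atom environment:
  4 × C (aromatic): no H
  2 × C: no H
  2 × Cl: no H
  2 × N: 2 H each → 4
  2 × O: no H
  1 × C: 2 H
  1 × C: 1 H
  1 × N: 1 H
  1 × O (aromatic): no H
  1 × S: 1 H
  Total hydrogens = 9.
Molecular formula: C8H9Cl2N3O3S

C8H9Cl2N3O3S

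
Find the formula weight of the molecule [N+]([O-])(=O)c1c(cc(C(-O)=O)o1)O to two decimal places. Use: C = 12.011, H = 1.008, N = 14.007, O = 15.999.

173.08

Molecular formula: C5H3NO6.
M = 5×12.011 + 3×1.008 + 1×14.007 + 6×15.999 = 173.08 g/mol.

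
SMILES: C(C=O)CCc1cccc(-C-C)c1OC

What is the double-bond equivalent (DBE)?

5

Molecular formula from the SMILES: C13H18O2.
DoU = (2C + 2 + N − H − X)/2 = (2·13 + 2 + 0 − 18 − 0)/2 = 10/2 = 5.
(Structurally: 1 ring(s) + 4 π bond(s) = 5.)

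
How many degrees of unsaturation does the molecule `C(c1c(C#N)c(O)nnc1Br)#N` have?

8

Molecular formula from the SMILES: C6HBrN4O.
DoU = (2C + 2 + N − H − X)/2 = (2·6 + 2 + 4 − 1 − 1)/2 = 16/2 = 8.
(Structurally: 1 ring(s) + 7 π bond(s) = 8.)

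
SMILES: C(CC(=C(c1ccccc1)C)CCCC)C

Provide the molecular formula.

Heavy atoms from the SMILES: 16 C.
Implicit hydrogens by atom environment:
  5 × C: 2 H each → 10
  5 × C (aromatic): 1 H each → 5
  3 × C: 3 H each → 9
  2 × C: no H
  1 × C (aromatic): no H
  Total hydrogens = 24.
Molecular formula: C16H24

C16H24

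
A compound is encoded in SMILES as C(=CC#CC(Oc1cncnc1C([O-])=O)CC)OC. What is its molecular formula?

C13H13N2O4-

Heavy atoms from the SMILES: 13 C, 2 N, 4 O.
Implicit hydrogens by atom environment:
  3 × C: 1 H each → 3
  3 × C: no H
  3 × O: no H
  2 × C: 3 H each → 6
  2 × C (aromatic): 1 H each → 2
  2 × C (aromatic): no H
  2 × N (aromatic): no H
  1 × C: 2 H
  1 × O (charge -1): no H
  Total hydrogens = 13.
Net charge -1.
Molecular formula: C13H13N2O4-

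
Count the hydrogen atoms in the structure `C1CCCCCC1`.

14

Hydrogens are implicit in SMILES; fill each atom to its normal valence:
  7 × C: 2 H each → 14
  Total hydrogens = 14.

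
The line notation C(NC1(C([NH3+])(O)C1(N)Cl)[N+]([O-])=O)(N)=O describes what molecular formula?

Heavy atoms from the SMILES: 4 C, 1 Cl, 5 N, 4 O.
Implicit hydrogens by atom environment:
  4 × C: no H
  2 × N: 2 H each → 4
  2 × O: no H
  1 × Cl: no H
  1 × N (charge +1): 3 H
  1 × N: 1 H
  1 × N (charge +1): no H
  1 × O: 1 H
  1 × O (charge -1): no H
  Total hydrogens = 9.
Net charge +1.
Molecular formula: C4H9ClN5O4+

C4H9ClN5O4+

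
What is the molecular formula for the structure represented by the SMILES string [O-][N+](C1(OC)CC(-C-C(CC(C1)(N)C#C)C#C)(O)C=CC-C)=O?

C17H24N2O4

Heavy atoms from the SMILES: 17 C, 2 N, 4 O.
Implicit hydrogens by atom environment:
  5 × C: 2 H each → 10
  5 × C: 1 H each → 5
  5 × C: no H
  2 × C: 3 H each → 6
  2 × O: no H
  1 × N: 2 H
  1 × N (charge +1): no H
  1 × O: 1 H
  1 × O (charge -1): no H
  Total hydrogens = 24.
Molecular formula: C17H24N2O4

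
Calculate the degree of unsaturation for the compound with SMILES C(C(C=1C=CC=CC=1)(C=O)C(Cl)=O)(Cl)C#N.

Molecular formula from the SMILES: C11H7Cl2NO2.
DoU = (2C + 2 + N − H − X)/2 = (2·11 + 2 + 1 − 7 − 2)/2 = 16/2 = 8.
(Structurally: 1 ring(s) + 7 π bond(s) = 8.)

8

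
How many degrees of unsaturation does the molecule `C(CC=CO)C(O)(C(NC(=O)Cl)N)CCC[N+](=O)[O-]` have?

Molecular formula from the SMILES: C10H18ClN3O5.
DoU = (2C + 2 + N − H − X)/2 = (2·10 + 2 + 3 − 18 − 1)/2 = 6/2 = 3.
(Structurally: 0 ring(s) + 3 π bond(s) = 3.)

3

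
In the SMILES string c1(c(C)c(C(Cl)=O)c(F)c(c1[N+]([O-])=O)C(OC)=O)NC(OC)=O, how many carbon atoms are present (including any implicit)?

The symbol for carbon appears 12 times in the SMILES. Lowercase c denotes aromatic carbon and counts toward C.

12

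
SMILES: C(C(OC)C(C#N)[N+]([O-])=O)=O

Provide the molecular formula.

Heavy atoms from the SMILES: 5 C, 2 N, 4 O.
Implicit hydrogens by atom environment:
  3 × C: 1 H each → 3
  3 × O: no H
  1 × C: 3 H
  1 × C: no H
  1 × N: no H
  1 × N (charge +1): no H
  1 × O (charge -1): no H
  Total hydrogens = 6.
Molecular formula: C5H6N2O4

C5H6N2O4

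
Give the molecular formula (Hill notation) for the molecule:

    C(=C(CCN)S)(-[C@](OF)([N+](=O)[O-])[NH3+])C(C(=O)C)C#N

C9H14FN4O4S+

Heavy atoms from the SMILES: 9 C, 1 F, 4 N, 4 O, 1 S.
Implicit hydrogens by atom environment:
  5 × C: no H
  3 × O: no H
  2 × C: 2 H each → 4
  1 × C: 3 H
  1 × C: 1 H
  1 × F: no H
  1 × N (charge +1): 3 H
  1 × N: 2 H
  1 × N (charge +1): no H
  1 × N: no H
  1 × O (charge -1): no H
  1 × S: 1 H
  Total hydrogens = 14.
Net charge +1.
Molecular formula: C9H14FN4O4S+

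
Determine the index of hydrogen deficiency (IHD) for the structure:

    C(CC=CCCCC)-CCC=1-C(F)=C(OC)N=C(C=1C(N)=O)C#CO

8

Molecular formula from the SMILES: C19H25FN2O3.
DoU = (2C + 2 + N − H − X)/2 = (2·19 + 2 + 2 − 25 − 1)/2 = 16/2 = 8.
(Structurally: 1 ring(s) + 7 π bond(s) = 8.)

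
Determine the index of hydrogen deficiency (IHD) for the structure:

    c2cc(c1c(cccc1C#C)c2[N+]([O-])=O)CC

Molecular formula from the SMILES: C14H11NO2.
DoU = (2C + 2 + N − H − X)/2 = (2·14 + 2 + 1 − 11 − 0)/2 = 20/2 = 10.
(Structurally: 2 ring(s) + 8 π bond(s) = 10.)

10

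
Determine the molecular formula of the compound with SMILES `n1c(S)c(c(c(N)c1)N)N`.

Heavy atoms from the SMILES: 5 C, 4 N, 1 S.
Implicit hydrogens by atom environment:
  4 × C (aromatic): no H
  3 × N: 2 H each → 6
  1 × C (aromatic): 1 H
  1 × N (aromatic): no H
  1 × S: 1 H
  Total hydrogens = 8.
Molecular formula: C5H8N4S

C5H8N4S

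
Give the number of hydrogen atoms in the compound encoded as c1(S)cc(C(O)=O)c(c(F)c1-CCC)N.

12

Hydrogens are implicit in SMILES; fill each atom to its normal valence:
  5 × C (aromatic): no H
  2 × C: 2 H each → 4
  1 × C: 3 H
  1 × C (aromatic): 1 H
  1 × C: no H
  1 × F: no H
  1 × N: 2 H
  1 × O: 1 H
  1 × O: no H
  1 × S: 1 H
  Total hydrogens = 12.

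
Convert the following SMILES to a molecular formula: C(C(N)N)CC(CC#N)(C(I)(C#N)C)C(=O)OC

C11H17IN4O2

Heavy atoms from the SMILES: 11 C, 1 I, 4 N, 2 O.
Implicit hydrogens by atom environment:
  5 × C: no H
  3 × C: 2 H each → 6
  2 × C: 3 H each → 6
  2 × N: 2 H each → 4
  2 × N: no H
  2 × O: no H
  1 × C: 1 H
  1 × I: no H
  Total hydrogens = 17.
Molecular formula: C11H17IN4O2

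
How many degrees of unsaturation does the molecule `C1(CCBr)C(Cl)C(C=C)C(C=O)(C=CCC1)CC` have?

4

Molecular formula from the SMILES: C15H22BrClO.
DoU = (2C + 2 + N − H − X)/2 = (2·15 + 2 + 0 − 22 − 2)/2 = 8/2 = 4.
(Structurally: 1 ring(s) + 3 π bond(s) = 4.)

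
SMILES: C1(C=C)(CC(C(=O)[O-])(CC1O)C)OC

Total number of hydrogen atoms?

Hydrogens are implicit in SMILES; fill each atom to its normal valence:
  3 × C: 2 H each → 6
  3 × C: no H
  2 × C: 3 H each → 6
  2 × C: 1 H each → 2
  2 × O: no H
  1 × O: 1 H
  1 × O (charge -1): no H
  Total hydrogens = 15.

15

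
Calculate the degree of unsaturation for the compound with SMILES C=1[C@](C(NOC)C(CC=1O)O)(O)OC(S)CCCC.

2

Molecular formula from the SMILES: C12H23NO5S.
DoU = (2C + 2 + N − H − X)/2 = (2·12 + 2 + 1 − 23 − 0)/2 = 4/2 = 2.
(Structurally: 1 ring(s) + 1 π bond(s) = 2.)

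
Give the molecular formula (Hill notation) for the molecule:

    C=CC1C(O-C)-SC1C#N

Heavy atoms from the SMILES: 7 C, 1 N, 1 O, 1 S.
Implicit hydrogens by atom environment:
  4 × C: 1 H each → 4
  1 × C: 3 H
  1 × C: 2 H
  1 × C: no H
  1 × N: no H
  1 × O: no H
  1 × S: no H
  Total hydrogens = 9.
Molecular formula: C7H9NOS

C7H9NOS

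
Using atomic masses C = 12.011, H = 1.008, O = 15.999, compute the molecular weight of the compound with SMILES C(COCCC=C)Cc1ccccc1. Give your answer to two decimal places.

Molecular formula: C13H18O.
M = 13×12.011 + 18×1.008 + 1×15.999 = 190.29 g/mol.

190.29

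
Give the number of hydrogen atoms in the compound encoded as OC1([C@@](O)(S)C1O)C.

8

Hydrogens are implicit in SMILES; fill each atom to its normal valence:
  3 × O: 1 H each → 3
  2 × C: no H
  1 × C: 3 H
  1 × C: 1 H
  1 × S: 1 H
  Total hydrogens = 8.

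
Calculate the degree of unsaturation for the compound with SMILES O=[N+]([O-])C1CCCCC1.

Molecular formula from the SMILES: C6H11NO2.
DoU = (2C + 2 + N − H − X)/2 = (2·6 + 2 + 1 − 11 − 0)/2 = 4/2 = 2.
(Structurally: 1 ring(s) + 1 π bond(s) = 2.)

2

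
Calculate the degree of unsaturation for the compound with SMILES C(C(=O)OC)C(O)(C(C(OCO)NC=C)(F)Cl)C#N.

4

Molecular formula from the SMILES: C10H14ClFN2O5.
DoU = (2C + 2 + N − H − X)/2 = (2·10 + 2 + 2 − 14 − 2)/2 = 8/2 = 4.
(Structurally: 0 ring(s) + 4 π bond(s) = 4.)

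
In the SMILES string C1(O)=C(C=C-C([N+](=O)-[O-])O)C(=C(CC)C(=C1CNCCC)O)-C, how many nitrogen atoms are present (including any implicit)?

2

The symbol for nitrogen appears 2 times in the SMILES.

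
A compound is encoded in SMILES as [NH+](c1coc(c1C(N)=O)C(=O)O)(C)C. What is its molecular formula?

Heavy atoms from the SMILES: 8 C, 2 N, 4 O.
Implicit hydrogens by atom environment:
  3 × C (aromatic): no H
  2 × C: 3 H each → 6
  2 × C: no H
  2 × O: no H
  1 × C (aromatic): 1 H
  1 × N: 2 H
  1 × N (charge +1): 1 H
  1 × O: 1 H
  1 × O (aromatic): no H
  Total hydrogens = 11.
Net charge +1.
Molecular formula: C8H11N2O4+

C8H11N2O4+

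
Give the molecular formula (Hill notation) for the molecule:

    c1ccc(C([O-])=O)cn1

Heavy atoms from the SMILES: 6 C, 1 N, 2 O.
Implicit hydrogens by atom environment:
  4 × C (aromatic): 1 H each → 4
  1 × C (aromatic): no H
  1 × C: no H
  1 × N (aromatic): no H
  1 × O: no H
  1 × O (charge -1): no H
  Total hydrogens = 4.
Net charge -1.
Molecular formula: C6H4NO2-

C6H4NO2-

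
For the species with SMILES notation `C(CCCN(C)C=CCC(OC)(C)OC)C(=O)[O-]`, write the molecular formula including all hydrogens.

C13H24NO4-

Heavy atoms from the SMILES: 13 C, 1 N, 4 O.
Implicit hydrogens by atom environment:
  5 × C: 2 H each → 10
  4 × C: 3 H each → 12
  3 × O: no H
  2 × C: 1 H each → 2
  2 × C: no H
  1 × N: no H
  1 × O (charge -1): no H
  Total hydrogens = 24.
Net charge -1.
Molecular formula: C13H24NO4-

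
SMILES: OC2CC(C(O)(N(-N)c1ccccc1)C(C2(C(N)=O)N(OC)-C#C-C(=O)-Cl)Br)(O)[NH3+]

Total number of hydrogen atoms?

Hydrogens are implicit in SMILES; fill each atom to its normal valence:
  7 × C: no H
  5 × C (aromatic): 1 H each → 5
  3 × O: 1 H each → 3
  3 × O: no H
  2 × C: 1 H each → 2
  2 × N: 2 H each → 4
  2 × N: no H
  1 × Br: no H
  1 × C: 3 H
  1 × C: 2 H
  1 × C (aromatic): no H
  1 × Cl: no H
  1 × N (charge +1): 3 H
  Total hydrogens = 22.

22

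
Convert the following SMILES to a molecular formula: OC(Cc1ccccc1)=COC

C10H12O2

Heavy atoms from the SMILES: 10 C, 2 O.
Implicit hydrogens by atom environment:
  5 × C (aromatic): 1 H each → 5
  1 × C: 3 H
  1 × C: 2 H
  1 × C: 1 H
  1 × C: no H
  1 × C (aromatic): no H
  1 × O: 1 H
  1 × O: no H
  Total hydrogens = 12.
Molecular formula: C10H12O2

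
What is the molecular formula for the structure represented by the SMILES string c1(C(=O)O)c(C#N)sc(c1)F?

Heavy atoms from the SMILES: 6 C, 1 F, 1 N, 2 O, 1 S.
Implicit hydrogens by atom environment:
  3 × C (aromatic): no H
  2 × C: no H
  1 × C (aromatic): 1 H
  1 × F: no H
  1 × N: no H
  1 × O: 1 H
  1 × O: no H
  1 × S (aromatic): no H
  Total hydrogens = 2.
Molecular formula: C6H2FNO2S

C6H2FNO2S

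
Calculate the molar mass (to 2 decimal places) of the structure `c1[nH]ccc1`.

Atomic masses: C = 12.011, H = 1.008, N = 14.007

Molecular formula: C4H5N.
M = 4×12.011 + 5×1.008 + 1×14.007 = 67.09 g/mol.

67.09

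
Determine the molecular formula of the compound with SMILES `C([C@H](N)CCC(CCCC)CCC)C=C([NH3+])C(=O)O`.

C15H31N2O2+

Heavy atoms from the SMILES: 15 C, 2 N, 2 O.
Implicit hydrogens by atom environment:
  8 × C: 2 H each → 16
  3 × C: 1 H each → 3
  2 × C: 3 H each → 6
  2 × C: no H
  1 × N (charge +1): 3 H
  1 × N: 2 H
  1 × O: 1 H
  1 × O: no H
  Total hydrogens = 31.
Net charge +1.
Molecular formula: C15H31N2O2+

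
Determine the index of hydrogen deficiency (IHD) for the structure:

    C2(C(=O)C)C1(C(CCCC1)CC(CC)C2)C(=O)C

4

Molecular formula from the SMILES: C16H26O2.
DoU = (2C + 2 + N − H − X)/2 = (2·16 + 2 + 0 − 26 − 0)/2 = 8/2 = 4.
(Structurally: 2 ring(s) + 2 π bond(s) = 4.)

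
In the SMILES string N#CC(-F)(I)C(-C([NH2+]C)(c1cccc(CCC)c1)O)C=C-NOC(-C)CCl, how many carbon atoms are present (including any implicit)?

19

The symbol for carbon appears 19 times in the SMILES. Lowercase c denotes aromatic carbon and counts toward C.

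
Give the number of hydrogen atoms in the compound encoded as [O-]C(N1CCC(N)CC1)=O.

Hydrogens are implicit in SMILES; fill each atom to its normal valence:
  4 × C: 2 H each → 8
  1 × C: 1 H
  1 × C: no H
  1 × N: 2 H
  1 × N: no H
  1 × O: no H
  1 × O (charge -1): no H
  Total hydrogens = 11.

11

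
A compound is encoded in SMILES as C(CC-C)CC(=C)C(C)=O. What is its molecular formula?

C9H16O

Heavy atoms from the SMILES: 9 C, 1 O.
Implicit hydrogens by atom environment:
  5 × C: 2 H each → 10
  2 × C: 3 H each → 6
  2 × C: no H
  1 × O: no H
  Total hydrogens = 16.
Molecular formula: C9H16O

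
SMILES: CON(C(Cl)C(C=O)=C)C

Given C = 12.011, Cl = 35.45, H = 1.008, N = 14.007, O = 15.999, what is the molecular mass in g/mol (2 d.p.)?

Molecular formula: C6H10ClNO2.
M = 6×12.011 + 1×35.45 + 10×1.008 + 1×14.007 + 2×15.999 = 163.60 g/mol.

163.60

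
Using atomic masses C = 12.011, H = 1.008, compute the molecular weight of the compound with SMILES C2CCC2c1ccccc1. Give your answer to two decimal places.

Molecular formula: C10H12.
M = 10×12.011 + 12×1.008 = 132.21 g/mol.

132.21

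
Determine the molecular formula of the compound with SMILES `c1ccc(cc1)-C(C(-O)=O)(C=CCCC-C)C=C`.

C16H20O2

Heavy atoms from the SMILES: 16 C, 2 O.
Implicit hydrogens by atom environment:
  5 × C (aromatic): 1 H each → 5
  4 × C: 2 H each → 8
  3 × C: 1 H each → 3
  2 × C: no H
  1 × C: 3 H
  1 × C (aromatic): no H
  1 × O: 1 H
  1 × O: no H
  Total hydrogens = 20.
Molecular formula: C16H20O2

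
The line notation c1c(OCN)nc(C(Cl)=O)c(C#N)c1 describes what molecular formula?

C8H6ClN3O2

Heavy atoms from the SMILES: 8 C, 1 Cl, 3 N, 2 O.
Implicit hydrogens by atom environment:
  3 × C (aromatic): no H
  2 × C (aromatic): 1 H each → 2
  2 × C: no H
  2 × O: no H
  1 × C: 2 H
  1 × Cl: no H
  1 × N: 2 H
  1 × N (aromatic): no H
  1 × N: no H
  Total hydrogens = 6.
Molecular formula: C8H6ClN3O2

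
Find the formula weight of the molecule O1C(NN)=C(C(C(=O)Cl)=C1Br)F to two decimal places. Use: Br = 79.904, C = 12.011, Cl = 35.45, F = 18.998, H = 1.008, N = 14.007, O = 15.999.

257.44

Molecular formula: C5H3BrClFN2O2.
M = 1×79.904 + 5×12.011 + 1×35.45 + 1×18.998 + 3×1.008 + 2×14.007 + 2×15.999 = 257.44 g/mol.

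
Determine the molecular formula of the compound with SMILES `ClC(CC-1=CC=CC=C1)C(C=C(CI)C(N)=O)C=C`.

C15H17ClINO

Heavy atoms from the SMILES: 15 C, 1 Cl, 1 I, 1 N, 1 O.
Implicit hydrogens by atom environment:
  5 × C (aromatic): 1 H each → 5
  4 × C: 1 H each → 4
  3 × C: 2 H each → 6
  2 × C: no H
  1 × C (aromatic): no H
  1 × Cl: no H
  1 × I: no H
  1 × N: 2 H
  1 × O: no H
  Total hydrogens = 17.
Molecular formula: C15H17ClINO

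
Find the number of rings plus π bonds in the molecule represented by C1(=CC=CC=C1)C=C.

Molecular formula from the SMILES: C8H8.
DoU = (2C + 2 + N − H − X)/2 = (2·8 + 2 + 0 − 8 − 0)/2 = 10/2 = 5.
(Structurally: 1 ring(s) + 4 π bond(s) = 5.)

5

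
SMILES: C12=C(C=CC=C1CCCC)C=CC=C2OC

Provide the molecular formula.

C15H18O

Heavy atoms from the SMILES: 15 C, 1 O.
Implicit hydrogens by atom environment:
  6 × C (aromatic): 1 H each → 6
  4 × C (aromatic): no H
  3 × C: 2 H each → 6
  2 × C: 3 H each → 6
  1 × O: no H
  Total hydrogens = 18.
Molecular formula: C15H18O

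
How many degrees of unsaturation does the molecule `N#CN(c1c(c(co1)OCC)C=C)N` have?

Molecular formula from the SMILES: C9H11N3O2.
DoU = (2C + 2 + N − H − X)/2 = (2·9 + 2 + 3 − 11 − 0)/2 = 12/2 = 6.
(Structurally: 1 ring(s) + 5 π bond(s) = 6.)

6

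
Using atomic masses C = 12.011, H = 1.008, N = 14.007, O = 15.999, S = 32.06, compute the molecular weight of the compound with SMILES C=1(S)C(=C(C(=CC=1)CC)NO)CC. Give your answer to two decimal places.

197.30

Molecular formula: C10H15NOS.
M = 10×12.011 + 15×1.008 + 1×14.007 + 1×15.999 + 1×32.06 = 197.30 g/mol.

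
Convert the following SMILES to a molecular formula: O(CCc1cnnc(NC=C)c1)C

Heavy atoms from the SMILES: 9 C, 3 N, 1 O.
Implicit hydrogens by atom environment:
  3 × C: 2 H each → 6
  2 × C (aromatic): 1 H each → 2
  2 × C (aromatic): no H
  2 × N (aromatic): no H
  1 × C: 3 H
  1 × C: 1 H
  1 × N: 1 H
  1 × O: no H
  Total hydrogens = 13.
Molecular formula: C9H13N3O

C9H13N3O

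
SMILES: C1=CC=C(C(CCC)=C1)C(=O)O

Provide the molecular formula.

Heavy atoms from the SMILES: 10 C, 2 O.
Implicit hydrogens by atom environment:
  4 × C (aromatic): 1 H each → 4
  2 × C: 2 H each → 4
  2 × C (aromatic): no H
  1 × C: 3 H
  1 × C: no H
  1 × O: 1 H
  1 × O: no H
  Total hydrogens = 12.
Molecular formula: C10H12O2

C10H12O2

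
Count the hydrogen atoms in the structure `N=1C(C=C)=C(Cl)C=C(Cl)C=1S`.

5

Hydrogens are implicit in SMILES; fill each atom to its normal valence:
  4 × C (aromatic): no H
  2 × Cl: no H
  1 × C: 2 H
  1 × C (aromatic): 1 H
  1 × C: 1 H
  1 × N (aromatic): no H
  1 × S: 1 H
  Total hydrogens = 5.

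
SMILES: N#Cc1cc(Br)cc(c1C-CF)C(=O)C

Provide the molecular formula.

Heavy atoms from the SMILES: 1 Br, 11 C, 1 F, 1 N, 1 O.
Implicit hydrogens by atom environment:
  4 × C (aromatic): no H
  2 × C: 2 H each → 4
  2 × C (aromatic): 1 H each → 2
  2 × C: no H
  1 × Br: no H
  1 × C: 3 H
  1 × F: no H
  1 × N: no H
  1 × O: no H
  Total hydrogens = 9.
Molecular formula: C11H9BrFNO

C11H9BrFNO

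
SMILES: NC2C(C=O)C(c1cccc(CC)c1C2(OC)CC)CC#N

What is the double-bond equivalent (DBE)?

Molecular formula from the SMILES: C18H24N2O2.
DoU = (2C + 2 + N − H − X)/2 = (2·18 + 2 + 2 − 24 − 0)/2 = 16/2 = 8.
(Structurally: 2 ring(s) + 6 π bond(s) = 8.)

8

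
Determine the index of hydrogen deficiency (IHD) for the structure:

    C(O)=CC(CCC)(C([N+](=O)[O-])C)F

2

Molecular formula from the SMILES: C8H14FNO3.
DoU = (2C + 2 + N − H − X)/2 = (2·8 + 2 + 1 − 14 − 1)/2 = 4/2 = 2.
(Structurally: 0 ring(s) + 2 π bond(s) = 2.)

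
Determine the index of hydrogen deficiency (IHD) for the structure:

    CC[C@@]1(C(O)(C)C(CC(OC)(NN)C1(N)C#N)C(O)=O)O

4

Molecular formula from the SMILES: C12H22N4O5.
DoU = (2C + 2 + N − H − X)/2 = (2·12 + 2 + 4 − 22 − 0)/2 = 8/2 = 4.
(Structurally: 1 ring(s) + 3 π bond(s) = 4.)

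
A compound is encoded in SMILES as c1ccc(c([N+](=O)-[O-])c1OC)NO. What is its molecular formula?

Heavy atoms from the SMILES: 7 C, 2 N, 4 O.
Implicit hydrogens by atom environment:
  3 × C (aromatic): 1 H each → 3
  3 × C (aromatic): no H
  2 × O: no H
  1 × C: 3 H
  1 × N: 1 H
  1 × N (charge +1): no H
  1 × O: 1 H
  1 × O (charge -1): no H
  Total hydrogens = 8.
Molecular formula: C7H8N2O4

C7H8N2O4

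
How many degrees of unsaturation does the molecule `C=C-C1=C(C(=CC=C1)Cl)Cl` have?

5

Molecular formula from the SMILES: C8H6Cl2.
DoU = (2C + 2 + N − H − X)/2 = (2·8 + 2 + 0 − 6 − 2)/2 = 10/2 = 5.
(Structurally: 1 ring(s) + 4 π bond(s) = 5.)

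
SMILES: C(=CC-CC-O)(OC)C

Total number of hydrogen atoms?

Hydrogens are implicit in SMILES; fill each atom to its normal valence:
  3 × C: 2 H each → 6
  2 × C: 3 H each → 6
  1 × C: 1 H
  1 × C: no H
  1 × O: 1 H
  1 × O: no H
  Total hydrogens = 14.

14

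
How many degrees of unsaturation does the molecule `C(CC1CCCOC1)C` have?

Molecular formula from the SMILES: C8H16O.
DoU = (2C + 2 + N − H − X)/2 = (2·8 + 2 + 0 − 16 − 0)/2 = 2/2 = 1.
(Structurally: 1 ring(s) + 0 π bond(s) = 1.)

1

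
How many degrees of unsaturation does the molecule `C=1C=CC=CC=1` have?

Molecular formula from the SMILES: C6H6.
DoU = (2C + 2 + N − H − X)/2 = (2·6 + 2 + 0 − 6 − 0)/2 = 8/2 = 4.
(Structurally: 1 ring(s) + 3 π bond(s) = 4.)

4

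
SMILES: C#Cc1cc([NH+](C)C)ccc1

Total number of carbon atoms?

10

The symbol for carbon appears 10 times in the SMILES. Lowercase c denotes aromatic carbon and counts toward C.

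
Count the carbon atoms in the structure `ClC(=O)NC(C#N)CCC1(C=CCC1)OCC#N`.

The symbol for carbon appears 12 times in the SMILES. (Cl is a single chlorine, not C + l.)

12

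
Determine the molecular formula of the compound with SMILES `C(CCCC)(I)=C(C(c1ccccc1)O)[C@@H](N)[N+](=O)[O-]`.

Heavy atoms from the SMILES: 14 C, 1 I, 2 N, 3 O.
Implicit hydrogens by atom environment:
  5 × C (aromatic): 1 H each → 5
  3 × C: 2 H each → 6
  2 × C: 1 H each → 2
  2 × C: no H
  1 × C: 3 H
  1 × C (aromatic): no H
  1 × I: no H
  1 × N: 2 H
  1 × N (charge +1): no H
  1 × O: 1 H
  1 × O: no H
  1 × O (charge -1): no H
  Total hydrogens = 19.
Molecular formula: C14H19IN2O3

C14H19IN2O3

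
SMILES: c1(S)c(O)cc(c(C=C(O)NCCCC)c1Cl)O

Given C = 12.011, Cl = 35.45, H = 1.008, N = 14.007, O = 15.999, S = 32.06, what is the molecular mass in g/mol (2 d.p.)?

289.77

Molecular formula: C12H16ClNO3S.
M = 12×12.011 + 1×35.45 + 16×1.008 + 1×14.007 + 3×15.999 + 1×32.06 = 289.77 g/mol.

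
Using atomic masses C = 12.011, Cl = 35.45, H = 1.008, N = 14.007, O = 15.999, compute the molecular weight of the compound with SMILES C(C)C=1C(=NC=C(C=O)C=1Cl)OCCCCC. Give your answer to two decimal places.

255.74

Molecular formula: C13H18ClNO2.
M = 13×12.011 + 1×35.45 + 18×1.008 + 1×14.007 + 2×15.999 = 255.74 g/mol.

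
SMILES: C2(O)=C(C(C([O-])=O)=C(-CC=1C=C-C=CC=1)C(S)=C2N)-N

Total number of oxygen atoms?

3

The symbol for oxygen appears 3 times in the SMILES.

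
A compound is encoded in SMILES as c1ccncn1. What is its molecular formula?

Heavy atoms from the SMILES: 4 C, 2 N.
Implicit hydrogens by atom environment:
  4 × C (aromatic): 1 H each → 4
  2 × N (aromatic): no H
  Total hydrogens = 4.
Molecular formula: C4H4N2

C4H4N2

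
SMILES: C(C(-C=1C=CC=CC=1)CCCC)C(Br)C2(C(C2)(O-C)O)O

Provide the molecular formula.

Heavy atoms from the SMILES: 1 Br, 17 C, 3 O.
Implicit hydrogens by atom environment:
  5 × C: 2 H each → 10
  5 × C (aromatic): 1 H each → 5
  2 × C: 3 H each → 6
  2 × C: 1 H each → 2
  2 × C: no H
  2 × O: 1 H each → 2
  1 × Br: no H
  1 × C (aromatic): no H
  1 × O: no H
  Total hydrogens = 25.
Molecular formula: C17H25BrO3

C17H25BrO3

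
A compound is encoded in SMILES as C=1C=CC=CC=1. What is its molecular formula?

C6H6

Heavy atoms from the SMILES: 6 C.
Implicit hydrogens by atom environment:
  6 × C (aromatic): 1 H each → 6
  Total hydrogens = 6.
Molecular formula: C6H6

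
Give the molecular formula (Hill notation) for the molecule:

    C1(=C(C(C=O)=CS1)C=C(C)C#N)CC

Heavy atoms from the SMILES: 11 C, 1 N, 1 O, 1 S.
Implicit hydrogens by atom environment:
  3 × C (aromatic): no H
  2 × C: 3 H each → 6
  2 × C: 1 H each → 2
  2 × C: no H
  1 × C: 2 H
  1 × C (aromatic): 1 H
  1 × N: no H
  1 × O: no H
  1 × S (aromatic): no H
  Total hydrogens = 11.
Molecular formula: C11H11NOS

C11H11NOS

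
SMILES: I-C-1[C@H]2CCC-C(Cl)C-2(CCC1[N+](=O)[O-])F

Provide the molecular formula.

Heavy atoms from the SMILES: 10 C, 1 Cl, 1 F, 1 I, 1 N, 2 O.
Implicit hydrogens by atom environment:
  5 × C: 2 H each → 10
  4 × C: 1 H each → 4
  1 × C: no H
  1 × Cl: no H
  1 × F: no H
  1 × I: no H
  1 × N (charge +1): no H
  1 × O: no H
  1 × O (charge -1): no H
  Total hydrogens = 14.
Molecular formula: C10H14ClFINO2

C10H14ClFINO2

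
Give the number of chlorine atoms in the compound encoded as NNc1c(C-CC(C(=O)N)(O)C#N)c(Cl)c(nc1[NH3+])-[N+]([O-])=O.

The symbol for chlorine appears 1 time in the SMILES.

1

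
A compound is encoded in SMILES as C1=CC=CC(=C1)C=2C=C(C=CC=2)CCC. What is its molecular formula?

Heavy atoms from the SMILES: 15 C.
Implicit hydrogens by atom environment:
  9 × C (aromatic): 1 H each → 9
  3 × C (aromatic): no H
  2 × C: 2 H each → 4
  1 × C: 3 H
  Total hydrogens = 16.
Molecular formula: C15H16

C15H16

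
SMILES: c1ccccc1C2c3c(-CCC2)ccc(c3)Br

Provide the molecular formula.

C16H15Br

Heavy atoms from the SMILES: 1 Br, 16 C.
Implicit hydrogens by atom environment:
  8 × C (aromatic): 1 H each → 8
  4 × C (aromatic): no H
  3 × C: 2 H each → 6
  1 × Br: no H
  1 × C: 1 H
  Total hydrogens = 15.
Molecular formula: C16H15Br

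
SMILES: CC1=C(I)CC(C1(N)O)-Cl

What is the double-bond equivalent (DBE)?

2

Molecular formula from the SMILES: C6H9ClINO.
DoU = (2C + 2 + N − H − X)/2 = (2·6 + 2 + 1 − 9 − 2)/2 = 4/2 = 2.
(Structurally: 1 ring(s) + 1 π bond(s) = 2.)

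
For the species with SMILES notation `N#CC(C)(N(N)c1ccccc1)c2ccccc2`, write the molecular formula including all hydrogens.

C15H15N3

Heavy atoms from the SMILES: 15 C, 3 N.
Implicit hydrogens by atom environment:
  10 × C (aromatic): 1 H each → 10
  2 × C: no H
  2 × C (aromatic): no H
  2 × N: no H
  1 × C: 3 H
  1 × N: 2 H
  Total hydrogens = 15.
Molecular formula: C15H15N3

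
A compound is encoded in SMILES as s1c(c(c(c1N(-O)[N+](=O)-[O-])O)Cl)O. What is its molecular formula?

Heavy atoms from the SMILES: 4 C, 1 Cl, 2 N, 5 O, 1 S.
Implicit hydrogens by atom environment:
  4 × C (aromatic): no H
  3 × O: 1 H each → 3
  1 × Cl: no H
  1 × N: no H
  1 × N (charge +1): no H
  1 × O: no H
  1 × O (charge -1): no H
  1 × S (aromatic): no H
  Total hydrogens = 3.
Molecular formula: C4H3ClN2O5S

C4H3ClN2O5S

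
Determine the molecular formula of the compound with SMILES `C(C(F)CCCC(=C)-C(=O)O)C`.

C9H15FO2

Heavy atoms from the SMILES: 9 C, 1 F, 2 O.
Implicit hydrogens by atom environment:
  5 × C: 2 H each → 10
  2 × C: no H
  1 × C: 3 H
  1 × C: 1 H
  1 × F: no H
  1 × O: 1 H
  1 × O: no H
  Total hydrogens = 15.
Molecular formula: C9H15FO2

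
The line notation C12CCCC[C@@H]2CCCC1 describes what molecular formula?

Heavy atoms from the SMILES: 10 C.
Implicit hydrogens by atom environment:
  8 × C: 2 H each → 16
  2 × C: 1 H each → 2
  Total hydrogens = 18.
Molecular formula: C10H18

C10H18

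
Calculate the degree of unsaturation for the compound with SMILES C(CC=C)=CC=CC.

Molecular formula from the SMILES: C8H12.
DoU = (2C + 2 + N − H − X)/2 = (2·8 + 2 + 0 − 12 − 0)/2 = 6/2 = 3.
(Structurally: 0 ring(s) + 3 π bond(s) = 3.)

3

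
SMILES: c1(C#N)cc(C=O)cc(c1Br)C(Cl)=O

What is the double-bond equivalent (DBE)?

8

Molecular formula from the SMILES: C9H3BrClNO2.
DoU = (2C + 2 + N − H − X)/2 = (2·9 + 2 + 1 − 3 − 2)/2 = 16/2 = 8.
(Structurally: 1 ring(s) + 7 π bond(s) = 8.)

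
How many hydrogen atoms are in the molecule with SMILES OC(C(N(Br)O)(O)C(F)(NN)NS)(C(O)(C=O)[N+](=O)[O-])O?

Hydrogens are implicit in SMILES; fill each atom to its normal valence:
  5 × O: 1 H each → 5
  4 × C: no H
  2 × N: 1 H each → 2
  2 × O: no H
  1 × Br: no H
  1 × C: 1 H
  1 × F: no H
  1 × N: 2 H
  1 × N: no H
  1 × N (charge +1): no H
  1 × O (charge -1): no H
  1 × S: 1 H
  Total hydrogens = 11.

11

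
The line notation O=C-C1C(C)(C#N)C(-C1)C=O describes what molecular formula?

Heavy atoms from the SMILES: 8 C, 1 N, 2 O.
Implicit hydrogens by atom environment:
  4 × C: 1 H each → 4
  2 × C: no H
  2 × O: no H
  1 × C: 3 H
  1 × C: 2 H
  1 × N: no H
  Total hydrogens = 9.
Molecular formula: C8H9NO2

C8H9NO2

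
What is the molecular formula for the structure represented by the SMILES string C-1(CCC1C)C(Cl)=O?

Heavy atoms from the SMILES: 6 C, 1 Cl, 1 O.
Implicit hydrogens by atom environment:
  2 × C: 2 H each → 4
  2 × C: 1 H each → 2
  1 × C: 3 H
  1 × C: no H
  1 × Cl: no H
  1 × O: no H
  Total hydrogens = 9.
Molecular formula: C6H9ClO

C6H9ClO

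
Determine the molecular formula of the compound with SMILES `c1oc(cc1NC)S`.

C5H7NOS

Heavy atoms from the SMILES: 5 C, 1 N, 1 O, 1 S.
Implicit hydrogens by atom environment:
  2 × C (aromatic): 1 H each → 2
  2 × C (aromatic): no H
  1 × C: 3 H
  1 × N: 1 H
  1 × O (aromatic): no H
  1 × S: 1 H
  Total hydrogens = 7.
Molecular formula: C5H7NOS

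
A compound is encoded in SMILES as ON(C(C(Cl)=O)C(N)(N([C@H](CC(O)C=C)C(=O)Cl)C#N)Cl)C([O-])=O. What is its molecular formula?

Heavy atoms from the SMILES: 11 C, 3 Cl, 4 N, 6 O.
Implicit hydrogens by atom environment:
  5 × C: no H
  4 × C: 1 H each → 4
  3 × Cl: no H
  3 × N: no H
  3 × O: no H
  2 × C: 2 H each → 4
  2 × O: 1 H each → 2
  1 × N: 2 H
  1 × O (charge -1): no H
  Total hydrogens = 12.
Net charge -1.
Molecular formula: C11H12Cl3N4O6-

C11H12Cl3N4O6-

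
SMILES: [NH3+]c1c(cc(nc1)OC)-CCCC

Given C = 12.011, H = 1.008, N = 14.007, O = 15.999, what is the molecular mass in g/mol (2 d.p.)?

181.26

Molecular formula: C10H17N2O+.
M = 10×12.011 + 17×1.008 + 2×14.007 + 1×15.999 = 181.26 g/mol.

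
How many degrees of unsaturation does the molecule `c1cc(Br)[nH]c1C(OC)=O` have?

Molecular formula from the SMILES: C6H6BrNO2.
DoU = (2C + 2 + N − H − X)/2 = (2·6 + 2 + 1 − 6 − 1)/2 = 8/2 = 4.
(Structurally: 1 ring(s) + 3 π bond(s) = 4.)

4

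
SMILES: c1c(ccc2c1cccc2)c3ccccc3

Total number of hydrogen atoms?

Hydrogens are implicit in SMILES; fill each atom to its normal valence:
  12 × C (aromatic): 1 H each → 12
  4 × C (aromatic): no H
  Total hydrogens = 12.

12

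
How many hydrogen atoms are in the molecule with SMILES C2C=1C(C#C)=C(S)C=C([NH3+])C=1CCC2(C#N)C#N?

Hydrogens are implicit in SMILES; fill each atom to its normal valence:
  5 × C (aromatic): no H
  4 × C: no H
  3 × C: 2 H each → 6
  2 × N: no H
  1 × C (aromatic): 1 H
  1 × C: 1 H
  1 × N (charge +1): 3 H
  1 × S: 1 H
  Total hydrogens = 12.

12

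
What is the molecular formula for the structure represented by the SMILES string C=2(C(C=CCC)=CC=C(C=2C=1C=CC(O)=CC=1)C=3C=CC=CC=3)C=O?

Heavy atoms from the SMILES: 23 C, 2 O.
Implicit hydrogens by atom environment:
  11 × C (aromatic): 1 H each → 11
  7 × C (aromatic): no H
  3 × C: 1 H each → 3
  1 × C: 3 H
  1 × C: 2 H
  1 × O: 1 H
  1 × O: no H
  Total hydrogens = 20.
Molecular formula: C23H20O2

C23H20O2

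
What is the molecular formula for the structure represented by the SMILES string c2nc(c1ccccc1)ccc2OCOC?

C13H13NO2

Heavy atoms from the SMILES: 13 C, 1 N, 2 O.
Implicit hydrogens by atom environment:
  8 × C (aromatic): 1 H each → 8
  3 × C (aromatic): no H
  2 × O: no H
  1 × C: 3 H
  1 × C: 2 H
  1 × N (aromatic): no H
  Total hydrogens = 13.
Molecular formula: C13H13NO2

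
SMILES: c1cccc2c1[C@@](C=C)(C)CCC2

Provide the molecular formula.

C13H16

Heavy atoms from the SMILES: 13 C.
Implicit hydrogens by atom environment:
  4 × C: 2 H each → 8
  4 × C (aromatic): 1 H each → 4
  2 × C (aromatic): no H
  1 × C: 3 H
  1 × C: 1 H
  1 × C: no H
  Total hydrogens = 16.
Molecular formula: C13H16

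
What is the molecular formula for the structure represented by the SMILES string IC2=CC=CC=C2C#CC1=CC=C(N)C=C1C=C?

Heavy atoms from the SMILES: 16 C, 1 I, 1 N.
Implicit hydrogens by atom environment:
  7 × C (aromatic): 1 H each → 7
  5 × C (aromatic): no H
  2 × C: no H
  1 × C: 2 H
  1 × C: 1 H
  1 × I: no H
  1 × N: 2 H
  Total hydrogens = 12.
Molecular formula: C16H12IN

C16H12IN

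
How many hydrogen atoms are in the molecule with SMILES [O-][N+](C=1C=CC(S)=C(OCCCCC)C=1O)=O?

Hydrogens are implicit in SMILES; fill each atom to its normal valence:
  4 × C: 2 H each → 8
  4 × C (aromatic): no H
  2 × C (aromatic): 1 H each → 2
  2 × O: no H
  1 × C: 3 H
  1 × N (charge +1): no H
  1 × O: 1 H
  1 × O (charge -1): no H
  1 × S: 1 H
  Total hydrogens = 15.

15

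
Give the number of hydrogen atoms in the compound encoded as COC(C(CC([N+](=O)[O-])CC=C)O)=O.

13

Hydrogens are implicit in SMILES; fill each atom to its normal valence:
  3 × C: 2 H each → 6
  3 × C: 1 H each → 3
  3 × O: no H
  1 × C: 3 H
  1 × C: no H
  1 × N (charge +1): no H
  1 × O: 1 H
  1 × O (charge -1): no H
  Total hydrogens = 13.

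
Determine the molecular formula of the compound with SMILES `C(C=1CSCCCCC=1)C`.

C9H16S

Heavy atoms from the SMILES: 9 C, 1 S.
Implicit hydrogens by atom environment:
  6 × C: 2 H each → 12
  1 × C: 3 H
  1 × C: 1 H
  1 × C: no H
  1 × S: no H
  Total hydrogens = 16.
Molecular formula: C9H16S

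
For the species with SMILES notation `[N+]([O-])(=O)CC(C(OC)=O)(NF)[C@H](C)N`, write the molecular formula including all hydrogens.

C6H12FN3O4

Heavy atoms from the SMILES: 6 C, 1 F, 3 N, 4 O.
Implicit hydrogens by atom environment:
  3 × O: no H
  2 × C: 3 H each → 6
  2 × C: no H
  1 × C: 2 H
  1 × C: 1 H
  1 × F: no H
  1 × N: 2 H
  1 × N: 1 H
  1 × N (charge +1): no H
  1 × O (charge -1): no H
  Total hydrogens = 12.
Molecular formula: C6H12FN3O4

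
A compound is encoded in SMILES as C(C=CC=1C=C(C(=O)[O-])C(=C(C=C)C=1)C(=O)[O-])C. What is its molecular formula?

Heavy atoms from the SMILES: 14 C, 4 O.
Implicit hydrogens by atom environment:
  4 × C (aromatic): no H
  3 × C: 1 H each → 3
  2 × C: 2 H each → 4
  2 × C (aromatic): 1 H each → 2
  2 × C: no H
  2 × O: no H
  2 × O (charge -1): no H
  1 × C: 3 H
  Total hydrogens = 12.
Net charge -2.
Molecular formula: [C14H12O4]2-

[C14H12O4]2-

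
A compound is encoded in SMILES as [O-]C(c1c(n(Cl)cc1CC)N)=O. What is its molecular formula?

C7H8ClN2O2-

Heavy atoms from the SMILES: 7 C, 1 Cl, 2 N, 2 O.
Implicit hydrogens by atom environment:
  3 × C (aromatic): no H
  1 × C: 3 H
  1 × C: 2 H
  1 × C (aromatic): 1 H
  1 × C: no H
  1 × Cl: no H
  1 × N: 2 H
  1 × N (aromatic): no H
  1 × O: no H
  1 × O (charge -1): no H
  Total hydrogens = 8.
Net charge -1.
Molecular formula: C7H8ClN2O2-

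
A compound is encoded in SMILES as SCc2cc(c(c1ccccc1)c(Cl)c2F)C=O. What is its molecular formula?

C14H10ClFOS

Heavy atoms from the SMILES: 14 C, 1 Cl, 1 F, 1 O, 1 S.
Implicit hydrogens by atom environment:
  6 × C (aromatic): 1 H each → 6
  6 × C (aromatic): no H
  1 × C: 2 H
  1 × C: 1 H
  1 × Cl: no H
  1 × F: no H
  1 × O: no H
  1 × S: 1 H
  Total hydrogens = 10.
Molecular formula: C14H10ClFOS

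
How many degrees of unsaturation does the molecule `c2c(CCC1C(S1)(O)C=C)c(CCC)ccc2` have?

Molecular formula from the SMILES: C15H20OS.
DoU = (2C + 2 + N − H − X)/2 = (2·15 + 2 + 0 − 20 − 0)/2 = 12/2 = 6.
(Structurally: 2 ring(s) + 4 π bond(s) = 6.)

6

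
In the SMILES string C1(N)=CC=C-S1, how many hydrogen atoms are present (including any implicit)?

5

Hydrogens are implicit in SMILES; fill each atom to its normal valence:
  3 × C (aromatic): 1 H each → 3
  1 × C (aromatic): no H
  1 × N: 2 H
  1 × S (aromatic): no H
  Total hydrogens = 5.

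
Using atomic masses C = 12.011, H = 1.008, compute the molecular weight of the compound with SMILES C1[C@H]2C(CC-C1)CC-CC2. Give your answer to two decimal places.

138.25

Molecular formula: C10H18.
M = 10×12.011 + 18×1.008 = 138.25 g/mol.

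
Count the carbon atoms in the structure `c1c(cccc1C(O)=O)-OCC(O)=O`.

The symbol for carbon appears 9 times in the SMILES. Lowercase c denotes aromatic carbon and counts toward C.

9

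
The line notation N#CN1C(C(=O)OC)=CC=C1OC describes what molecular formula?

C8H8N2O3

Heavy atoms from the SMILES: 8 C, 2 N, 3 O.
Implicit hydrogens by atom environment:
  3 × O: no H
  2 × C: 3 H each → 6
  2 × C (aromatic): 1 H each → 2
  2 × C (aromatic): no H
  2 × C: no H
  1 × N (aromatic): no H
  1 × N: no H
  Total hydrogens = 8.
Molecular formula: C8H8N2O3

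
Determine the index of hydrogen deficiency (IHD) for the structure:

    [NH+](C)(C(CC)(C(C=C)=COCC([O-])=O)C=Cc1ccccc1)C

8

Molecular formula from the SMILES: C19H25NO3.
DoU = (2C + 2 + N − H − X)/2 = (2·19 + 2 + 1 − 25 − 0)/2 = 16/2 = 8.
(Structurally: 1 ring(s) + 7 π bond(s) = 8.)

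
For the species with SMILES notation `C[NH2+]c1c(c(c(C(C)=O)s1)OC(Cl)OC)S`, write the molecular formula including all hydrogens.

Heavy atoms from the SMILES: 9 C, 1 Cl, 1 N, 3 O, 2 S.
Implicit hydrogens by atom environment:
  4 × C (aromatic): no H
  3 × C: 3 H each → 9
  3 × O: no H
  1 × C: 1 H
  1 × C: no H
  1 × Cl: no H
  1 × N (charge +1): 2 H
  1 × S: 1 H
  1 × S (aromatic): no H
  Total hydrogens = 13.
Net charge +1.
Molecular formula: C9H13ClNO3S2+

C9H13ClNO3S2+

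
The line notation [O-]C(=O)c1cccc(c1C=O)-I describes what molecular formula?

Heavy atoms from the SMILES: 8 C, 1 I, 3 O.
Implicit hydrogens by atom environment:
  3 × C (aromatic): 1 H each → 3
  3 × C (aromatic): no H
  2 × O: no H
  1 × C: 1 H
  1 × C: no H
  1 × I: no H
  1 × O (charge -1): no H
  Total hydrogens = 4.
Net charge -1.
Molecular formula: C8H4IO3-

C8H4IO3-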